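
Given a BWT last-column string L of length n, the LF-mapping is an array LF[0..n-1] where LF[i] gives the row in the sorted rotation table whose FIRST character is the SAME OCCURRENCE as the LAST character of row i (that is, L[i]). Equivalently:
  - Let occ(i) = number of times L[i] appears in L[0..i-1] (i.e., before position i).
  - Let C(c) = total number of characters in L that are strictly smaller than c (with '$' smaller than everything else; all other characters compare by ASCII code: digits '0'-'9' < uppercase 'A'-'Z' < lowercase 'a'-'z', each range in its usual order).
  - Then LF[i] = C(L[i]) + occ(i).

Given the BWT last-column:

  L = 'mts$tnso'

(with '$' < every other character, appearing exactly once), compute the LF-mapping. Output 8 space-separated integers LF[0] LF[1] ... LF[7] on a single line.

Char counts: '$':1, 'm':1, 'n':1, 'o':1, 's':2, 't':2
C (first-col start): C('$')=0, C('m')=1, C('n')=2, C('o')=3, C('s')=4, C('t')=6
L[0]='m': occ=0, LF[0]=C('m')+0=1+0=1
L[1]='t': occ=0, LF[1]=C('t')+0=6+0=6
L[2]='s': occ=0, LF[2]=C('s')+0=4+0=4
L[3]='$': occ=0, LF[3]=C('$')+0=0+0=0
L[4]='t': occ=1, LF[4]=C('t')+1=6+1=7
L[5]='n': occ=0, LF[5]=C('n')+0=2+0=2
L[6]='s': occ=1, LF[6]=C('s')+1=4+1=5
L[7]='o': occ=0, LF[7]=C('o')+0=3+0=3

Answer: 1 6 4 0 7 2 5 3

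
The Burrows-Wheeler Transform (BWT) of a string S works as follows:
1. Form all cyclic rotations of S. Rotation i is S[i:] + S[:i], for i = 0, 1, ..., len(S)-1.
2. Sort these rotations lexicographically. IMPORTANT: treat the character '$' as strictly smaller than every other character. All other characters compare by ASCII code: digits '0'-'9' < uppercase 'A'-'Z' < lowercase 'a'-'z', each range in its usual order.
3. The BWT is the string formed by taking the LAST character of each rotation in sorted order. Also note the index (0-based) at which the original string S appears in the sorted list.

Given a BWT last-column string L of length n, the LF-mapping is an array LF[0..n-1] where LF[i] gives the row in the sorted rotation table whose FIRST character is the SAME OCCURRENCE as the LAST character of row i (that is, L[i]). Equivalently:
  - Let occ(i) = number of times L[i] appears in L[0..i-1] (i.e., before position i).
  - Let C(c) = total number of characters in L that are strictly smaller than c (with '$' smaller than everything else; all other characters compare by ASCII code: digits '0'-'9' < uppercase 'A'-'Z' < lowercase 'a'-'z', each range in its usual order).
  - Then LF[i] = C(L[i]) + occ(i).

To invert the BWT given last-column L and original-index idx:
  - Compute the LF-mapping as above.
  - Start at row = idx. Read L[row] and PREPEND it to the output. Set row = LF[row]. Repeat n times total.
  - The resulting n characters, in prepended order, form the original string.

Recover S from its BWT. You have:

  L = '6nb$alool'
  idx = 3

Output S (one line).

Answer: balloon6$

Derivation:
LF mapping: 1 6 3 0 2 4 7 8 5
Walk LF starting at row 3, prepending L[row]:
  step 1: row=3, L[3]='$', prepend. Next row=LF[3]=0
  step 2: row=0, L[0]='6', prepend. Next row=LF[0]=1
  step 3: row=1, L[1]='n', prepend. Next row=LF[1]=6
  step 4: row=6, L[6]='o', prepend. Next row=LF[6]=7
  step 5: row=7, L[7]='o', prepend. Next row=LF[7]=8
  step 6: row=8, L[8]='l', prepend. Next row=LF[8]=5
  step 7: row=5, L[5]='l', prepend. Next row=LF[5]=4
  step 8: row=4, L[4]='a', prepend. Next row=LF[4]=2
  step 9: row=2, L[2]='b', prepend. Next row=LF[2]=3
Reversed output: balloon6$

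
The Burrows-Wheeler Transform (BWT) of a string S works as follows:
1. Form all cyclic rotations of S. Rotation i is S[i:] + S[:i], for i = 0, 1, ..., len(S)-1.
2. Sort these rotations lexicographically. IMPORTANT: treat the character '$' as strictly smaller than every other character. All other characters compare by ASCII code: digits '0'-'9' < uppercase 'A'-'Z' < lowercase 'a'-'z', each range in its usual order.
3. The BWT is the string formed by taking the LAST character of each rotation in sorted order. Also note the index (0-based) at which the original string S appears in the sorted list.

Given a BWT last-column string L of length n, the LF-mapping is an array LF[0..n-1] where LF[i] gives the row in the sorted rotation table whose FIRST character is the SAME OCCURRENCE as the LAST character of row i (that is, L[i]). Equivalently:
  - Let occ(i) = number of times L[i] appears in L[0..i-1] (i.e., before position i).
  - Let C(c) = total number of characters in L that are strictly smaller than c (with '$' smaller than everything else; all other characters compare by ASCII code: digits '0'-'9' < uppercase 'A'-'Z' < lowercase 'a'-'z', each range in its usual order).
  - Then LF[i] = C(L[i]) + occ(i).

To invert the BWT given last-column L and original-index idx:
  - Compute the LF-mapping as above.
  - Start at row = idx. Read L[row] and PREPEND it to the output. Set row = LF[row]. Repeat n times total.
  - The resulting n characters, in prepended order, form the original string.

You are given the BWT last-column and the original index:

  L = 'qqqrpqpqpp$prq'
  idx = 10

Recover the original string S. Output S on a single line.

Answer: qqppqpqrrpqpq$

Derivation:
LF mapping: 6 7 8 12 1 9 2 10 3 4 0 5 13 11
Walk LF starting at row 10, prepending L[row]:
  step 1: row=10, L[10]='$', prepend. Next row=LF[10]=0
  step 2: row=0, L[0]='q', prepend. Next row=LF[0]=6
  step 3: row=6, L[6]='p', prepend. Next row=LF[6]=2
  step 4: row=2, L[2]='q', prepend. Next row=LF[2]=8
  step 5: row=8, L[8]='p', prepend. Next row=LF[8]=3
  step 6: row=3, L[3]='r', prepend. Next row=LF[3]=12
  step 7: row=12, L[12]='r', prepend. Next row=LF[12]=13
  step 8: row=13, L[13]='q', prepend. Next row=LF[13]=11
  step 9: row=11, L[11]='p', prepend. Next row=LF[11]=5
  step 10: row=5, L[5]='q', prepend. Next row=LF[5]=9
  step 11: row=9, L[9]='p', prepend. Next row=LF[9]=4
  step 12: row=4, L[4]='p', prepend. Next row=LF[4]=1
  step 13: row=1, L[1]='q', prepend. Next row=LF[1]=7
  step 14: row=7, L[7]='q', prepend. Next row=LF[7]=10
Reversed output: qqppqpqrrpqpq$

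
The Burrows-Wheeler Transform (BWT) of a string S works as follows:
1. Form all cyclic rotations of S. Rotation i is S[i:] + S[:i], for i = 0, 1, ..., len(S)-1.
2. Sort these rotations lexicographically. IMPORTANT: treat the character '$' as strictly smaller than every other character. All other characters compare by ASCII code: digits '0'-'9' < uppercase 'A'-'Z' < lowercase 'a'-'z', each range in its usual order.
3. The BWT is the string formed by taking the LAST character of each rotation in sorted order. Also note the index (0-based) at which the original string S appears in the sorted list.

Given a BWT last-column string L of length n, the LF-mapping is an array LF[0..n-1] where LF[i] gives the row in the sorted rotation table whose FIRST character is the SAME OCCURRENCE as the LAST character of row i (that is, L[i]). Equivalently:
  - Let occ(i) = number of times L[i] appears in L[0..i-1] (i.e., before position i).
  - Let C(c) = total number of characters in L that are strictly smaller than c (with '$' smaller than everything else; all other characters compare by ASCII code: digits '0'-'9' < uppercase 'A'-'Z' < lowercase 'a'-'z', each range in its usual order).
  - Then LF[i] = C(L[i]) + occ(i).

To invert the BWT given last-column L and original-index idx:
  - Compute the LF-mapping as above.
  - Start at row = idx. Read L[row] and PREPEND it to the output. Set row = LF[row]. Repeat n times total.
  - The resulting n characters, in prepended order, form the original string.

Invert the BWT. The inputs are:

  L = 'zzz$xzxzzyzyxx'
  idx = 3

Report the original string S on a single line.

LF mapping: 7 8 9 0 1 10 2 11 12 5 13 6 3 4
Walk LF starting at row 3, prepending L[row]:
  step 1: row=3, L[3]='$', prepend. Next row=LF[3]=0
  step 2: row=0, L[0]='z', prepend. Next row=LF[0]=7
  step 3: row=7, L[7]='z', prepend. Next row=LF[7]=11
  step 4: row=11, L[11]='y', prepend. Next row=LF[11]=6
  step 5: row=6, L[6]='x', prepend. Next row=LF[6]=2
  step 6: row=2, L[2]='z', prepend. Next row=LF[2]=9
  step 7: row=9, L[9]='y', prepend. Next row=LF[9]=5
  step 8: row=5, L[5]='z', prepend. Next row=LF[5]=10
  step 9: row=10, L[10]='z', prepend. Next row=LF[10]=13
  step 10: row=13, L[13]='x', prepend. Next row=LF[13]=4
  step 11: row=4, L[4]='x', prepend. Next row=LF[4]=1
  step 12: row=1, L[1]='z', prepend. Next row=LF[1]=8
  step 13: row=8, L[8]='z', prepend. Next row=LF[8]=12
  step 14: row=12, L[12]='x', prepend. Next row=LF[12]=3
Reversed output: xzzxxzzyzxyzz$

Answer: xzzxxzzyzxyzz$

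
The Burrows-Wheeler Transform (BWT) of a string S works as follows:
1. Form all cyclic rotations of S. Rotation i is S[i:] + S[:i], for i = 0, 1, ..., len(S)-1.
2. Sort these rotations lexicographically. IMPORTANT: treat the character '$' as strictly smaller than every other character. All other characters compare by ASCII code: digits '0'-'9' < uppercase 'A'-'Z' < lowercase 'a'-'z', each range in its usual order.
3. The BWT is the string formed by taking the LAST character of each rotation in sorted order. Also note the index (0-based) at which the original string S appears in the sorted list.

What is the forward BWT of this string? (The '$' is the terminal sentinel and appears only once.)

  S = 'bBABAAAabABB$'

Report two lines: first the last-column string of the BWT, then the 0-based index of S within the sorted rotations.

Answer: BBABbABAbAAa$
12

Derivation:
All 13 rotations (rotation i = S[i:]+S[:i]):
  rot[0] = bBABAAAabABB$
  rot[1] = BABAAAabABB$b
  rot[2] = ABAAAabABB$bB
  rot[3] = BAAAabABB$bBA
  rot[4] = AAAabABB$bBAB
  rot[5] = AAabABB$bBABA
  rot[6] = AabABB$bBABAA
  rot[7] = abABB$bBABAAA
  rot[8] = bABB$bBABAAAa
  rot[9] = ABB$bBABAAAab
  rot[10] = BB$bBABAAAabA
  rot[11] = B$bBABAAAabAB
  rot[12] = $bBABAAAabABB
Sorted (with $ < everything):
  sorted[0] = $bBABAAAabABB  (last char: 'B')
  sorted[1] = AAAabABB$bBAB  (last char: 'B')
  sorted[2] = AAabABB$bBABA  (last char: 'A')
  sorted[3] = ABAAAabABB$bB  (last char: 'B')
  sorted[4] = ABB$bBABAAAab  (last char: 'b')
  sorted[5] = AabABB$bBABAA  (last char: 'A')
  sorted[6] = B$bBABAAAabAB  (last char: 'B')
  sorted[7] = BAAAabABB$bBA  (last char: 'A')
  sorted[8] = BABAAAabABB$b  (last char: 'b')
  sorted[9] = BB$bBABAAAabA  (last char: 'A')
  sorted[10] = abABB$bBABAAA  (last char: 'A')
  sorted[11] = bABB$bBABAAAa  (last char: 'a')
  sorted[12] = bBABAAAabABB$  (last char: '$')
Last column: BBABbABAbAAa$
Original string S is at sorted index 12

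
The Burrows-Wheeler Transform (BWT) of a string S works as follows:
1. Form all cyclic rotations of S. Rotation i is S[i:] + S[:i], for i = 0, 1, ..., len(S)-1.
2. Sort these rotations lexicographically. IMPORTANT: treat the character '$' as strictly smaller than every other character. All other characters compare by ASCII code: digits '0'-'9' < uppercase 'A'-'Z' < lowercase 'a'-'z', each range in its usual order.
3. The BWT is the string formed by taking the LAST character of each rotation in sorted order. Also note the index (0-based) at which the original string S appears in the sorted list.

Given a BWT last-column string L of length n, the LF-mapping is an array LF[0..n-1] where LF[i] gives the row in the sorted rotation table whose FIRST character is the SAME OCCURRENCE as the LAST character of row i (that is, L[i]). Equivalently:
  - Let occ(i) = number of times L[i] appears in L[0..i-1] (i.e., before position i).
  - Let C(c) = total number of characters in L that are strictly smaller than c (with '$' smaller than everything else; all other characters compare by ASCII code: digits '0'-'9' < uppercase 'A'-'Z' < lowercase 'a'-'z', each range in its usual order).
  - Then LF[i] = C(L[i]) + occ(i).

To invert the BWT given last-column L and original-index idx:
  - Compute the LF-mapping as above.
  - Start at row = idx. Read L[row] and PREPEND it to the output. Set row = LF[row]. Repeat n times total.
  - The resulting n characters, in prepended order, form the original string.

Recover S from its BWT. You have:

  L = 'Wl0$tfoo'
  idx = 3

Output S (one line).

Answer: footl0W$

Derivation:
LF mapping: 2 4 1 0 7 3 5 6
Walk LF starting at row 3, prepending L[row]:
  step 1: row=3, L[3]='$', prepend. Next row=LF[3]=0
  step 2: row=0, L[0]='W', prepend. Next row=LF[0]=2
  step 3: row=2, L[2]='0', prepend. Next row=LF[2]=1
  step 4: row=1, L[1]='l', prepend. Next row=LF[1]=4
  step 5: row=4, L[4]='t', prepend. Next row=LF[4]=7
  step 6: row=7, L[7]='o', prepend. Next row=LF[7]=6
  step 7: row=6, L[6]='o', prepend. Next row=LF[6]=5
  step 8: row=5, L[5]='f', prepend. Next row=LF[5]=3
Reversed output: footl0W$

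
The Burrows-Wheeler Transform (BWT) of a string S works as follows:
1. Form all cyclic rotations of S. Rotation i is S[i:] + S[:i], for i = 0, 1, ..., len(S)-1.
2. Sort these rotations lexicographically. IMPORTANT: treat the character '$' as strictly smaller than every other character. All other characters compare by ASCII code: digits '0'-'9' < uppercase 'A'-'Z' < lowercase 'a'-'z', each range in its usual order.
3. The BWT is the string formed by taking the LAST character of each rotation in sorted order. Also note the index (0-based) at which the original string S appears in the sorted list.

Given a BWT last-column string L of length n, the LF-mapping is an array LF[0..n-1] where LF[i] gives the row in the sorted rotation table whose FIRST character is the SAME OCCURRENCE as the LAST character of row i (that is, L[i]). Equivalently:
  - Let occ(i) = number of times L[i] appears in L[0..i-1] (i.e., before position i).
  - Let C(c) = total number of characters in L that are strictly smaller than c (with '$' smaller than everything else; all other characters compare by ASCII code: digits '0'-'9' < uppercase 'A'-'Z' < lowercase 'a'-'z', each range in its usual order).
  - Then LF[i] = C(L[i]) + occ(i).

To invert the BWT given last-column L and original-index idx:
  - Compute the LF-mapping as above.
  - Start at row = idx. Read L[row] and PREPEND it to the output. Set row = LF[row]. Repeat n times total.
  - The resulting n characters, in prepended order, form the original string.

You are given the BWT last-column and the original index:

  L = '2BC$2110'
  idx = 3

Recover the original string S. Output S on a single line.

Answer: 1B0C122$

Derivation:
LF mapping: 4 6 7 0 5 2 3 1
Walk LF starting at row 3, prepending L[row]:
  step 1: row=3, L[3]='$', prepend. Next row=LF[3]=0
  step 2: row=0, L[0]='2', prepend. Next row=LF[0]=4
  step 3: row=4, L[4]='2', prepend. Next row=LF[4]=5
  step 4: row=5, L[5]='1', prepend. Next row=LF[5]=2
  step 5: row=2, L[2]='C', prepend. Next row=LF[2]=7
  step 6: row=7, L[7]='0', prepend. Next row=LF[7]=1
  step 7: row=1, L[1]='B', prepend. Next row=LF[1]=6
  step 8: row=6, L[6]='1', prepend. Next row=LF[6]=3
Reversed output: 1B0C122$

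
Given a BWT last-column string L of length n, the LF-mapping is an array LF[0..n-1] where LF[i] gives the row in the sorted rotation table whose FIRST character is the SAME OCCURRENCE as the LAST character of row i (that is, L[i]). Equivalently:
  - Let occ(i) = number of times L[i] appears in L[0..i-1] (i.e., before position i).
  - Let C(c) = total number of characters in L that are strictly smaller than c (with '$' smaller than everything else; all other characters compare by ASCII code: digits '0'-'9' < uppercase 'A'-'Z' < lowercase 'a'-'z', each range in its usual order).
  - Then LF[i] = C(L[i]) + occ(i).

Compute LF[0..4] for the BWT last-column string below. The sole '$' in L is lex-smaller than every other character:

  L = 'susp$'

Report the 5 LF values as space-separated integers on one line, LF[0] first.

Answer: 2 4 3 1 0

Derivation:
Char counts: '$':1, 'p':1, 's':2, 'u':1
C (first-col start): C('$')=0, C('p')=1, C('s')=2, C('u')=4
L[0]='s': occ=0, LF[0]=C('s')+0=2+0=2
L[1]='u': occ=0, LF[1]=C('u')+0=4+0=4
L[2]='s': occ=1, LF[2]=C('s')+1=2+1=3
L[3]='p': occ=0, LF[3]=C('p')+0=1+0=1
L[4]='$': occ=0, LF[4]=C('$')+0=0+0=0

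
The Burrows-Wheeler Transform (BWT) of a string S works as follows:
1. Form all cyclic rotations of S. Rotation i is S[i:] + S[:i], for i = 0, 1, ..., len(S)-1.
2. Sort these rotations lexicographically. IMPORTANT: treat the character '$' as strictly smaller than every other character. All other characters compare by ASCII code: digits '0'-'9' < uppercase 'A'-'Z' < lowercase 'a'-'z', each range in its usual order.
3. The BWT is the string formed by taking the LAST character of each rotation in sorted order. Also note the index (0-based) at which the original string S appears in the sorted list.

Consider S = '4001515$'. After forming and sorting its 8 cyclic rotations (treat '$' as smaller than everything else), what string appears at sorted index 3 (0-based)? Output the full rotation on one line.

Answer: 15$40015

Derivation:
All 8 rotations (rotation i = S[i:]+S[:i]):
  rot[0] = 4001515$
  rot[1] = 001515$4
  rot[2] = 01515$40
  rot[3] = 1515$400
  rot[4] = 515$4001
  rot[5] = 15$40015
  rot[6] = 5$400151
  rot[7] = $4001515
Sorted (with $ < everything):
  sorted[0] = $4001515
  sorted[1] = 001515$4
  sorted[2] = 01515$40
  sorted[3] = 15$40015
  sorted[4] = 1515$400
  sorted[5] = 4001515$
  sorted[6] = 5$400151
  sorted[7] = 515$4001
sorted[3] = 15$40015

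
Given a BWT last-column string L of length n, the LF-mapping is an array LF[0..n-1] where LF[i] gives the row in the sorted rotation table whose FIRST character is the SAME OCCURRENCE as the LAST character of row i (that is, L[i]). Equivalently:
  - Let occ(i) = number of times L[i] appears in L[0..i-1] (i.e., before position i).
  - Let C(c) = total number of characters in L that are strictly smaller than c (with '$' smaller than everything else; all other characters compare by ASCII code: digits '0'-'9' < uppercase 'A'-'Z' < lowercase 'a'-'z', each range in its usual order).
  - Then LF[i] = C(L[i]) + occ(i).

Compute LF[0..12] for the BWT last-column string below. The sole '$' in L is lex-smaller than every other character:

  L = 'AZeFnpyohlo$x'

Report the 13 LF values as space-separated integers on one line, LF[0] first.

Char counts: '$':1, 'A':1, 'F':1, 'Z':1, 'e':1, 'h':1, 'l':1, 'n':1, 'o':2, 'p':1, 'x':1, 'y':1
C (first-col start): C('$')=0, C('A')=1, C('F')=2, C('Z')=3, C('e')=4, C('h')=5, C('l')=6, C('n')=7, C('o')=8, C('p')=10, C('x')=11, C('y')=12
L[0]='A': occ=0, LF[0]=C('A')+0=1+0=1
L[1]='Z': occ=0, LF[1]=C('Z')+0=3+0=3
L[2]='e': occ=0, LF[2]=C('e')+0=4+0=4
L[3]='F': occ=0, LF[3]=C('F')+0=2+0=2
L[4]='n': occ=0, LF[4]=C('n')+0=7+0=7
L[5]='p': occ=0, LF[5]=C('p')+0=10+0=10
L[6]='y': occ=0, LF[6]=C('y')+0=12+0=12
L[7]='o': occ=0, LF[7]=C('o')+0=8+0=8
L[8]='h': occ=0, LF[8]=C('h')+0=5+0=5
L[9]='l': occ=0, LF[9]=C('l')+0=6+0=6
L[10]='o': occ=1, LF[10]=C('o')+1=8+1=9
L[11]='$': occ=0, LF[11]=C('$')+0=0+0=0
L[12]='x': occ=0, LF[12]=C('x')+0=11+0=11

Answer: 1 3 4 2 7 10 12 8 5 6 9 0 11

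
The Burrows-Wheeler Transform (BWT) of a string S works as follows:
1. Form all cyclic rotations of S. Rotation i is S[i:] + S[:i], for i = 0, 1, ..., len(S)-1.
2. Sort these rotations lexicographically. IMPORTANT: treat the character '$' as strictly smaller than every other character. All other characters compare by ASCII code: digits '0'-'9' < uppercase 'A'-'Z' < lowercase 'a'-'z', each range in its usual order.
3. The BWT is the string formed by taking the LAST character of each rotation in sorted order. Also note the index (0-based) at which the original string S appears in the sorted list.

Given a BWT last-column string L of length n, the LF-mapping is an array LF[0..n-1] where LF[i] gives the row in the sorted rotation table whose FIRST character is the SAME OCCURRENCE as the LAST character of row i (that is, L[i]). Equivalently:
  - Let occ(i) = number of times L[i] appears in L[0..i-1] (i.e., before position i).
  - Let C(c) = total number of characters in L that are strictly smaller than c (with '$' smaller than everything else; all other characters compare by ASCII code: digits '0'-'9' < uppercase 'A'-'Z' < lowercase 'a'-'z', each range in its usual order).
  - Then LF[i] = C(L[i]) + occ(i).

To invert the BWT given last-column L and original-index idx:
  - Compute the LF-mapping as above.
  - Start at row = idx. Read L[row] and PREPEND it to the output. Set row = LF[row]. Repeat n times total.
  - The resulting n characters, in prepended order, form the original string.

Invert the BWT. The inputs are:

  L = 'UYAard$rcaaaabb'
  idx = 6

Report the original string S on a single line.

LF mapping: 2 3 1 4 13 12 0 14 11 5 6 7 8 9 10
Walk LF starting at row 6, prepending L[row]:
  step 1: row=6, L[6]='$', prepend. Next row=LF[6]=0
  step 2: row=0, L[0]='U', prepend. Next row=LF[0]=2
  step 3: row=2, L[2]='A', prepend. Next row=LF[2]=1
  step 4: row=1, L[1]='Y', prepend. Next row=LF[1]=3
  step 5: row=3, L[3]='a', prepend. Next row=LF[3]=4
  step 6: row=4, L[4]='r', prepend. Next row=LF[4]=13
  step 7: row=13, L[13]='b', prepend. Next row=LF[13]=9
  step 8: row=9, L[9]='a', prepend. Next row=LF[9]=5
  step 9: row=5, L[5]='d', prepend. Next row=LF[5]=12
  step 10: row=12, L[12]='a', prepend. Next row=LF[12]=8
  step 11: row=8, L[8]='c', prepend. Next row=LF[8]=11
  step 12: row=11, L[11]='a', prepend. Next row=LF[11]=7
  step 13: row=7, L[7]='r', prepend. Next row=LF[7]=14
  step 14: row=14, L[14]='b', prepend. Next row=LF[14]=10
  step 15: row=10, L[10]='a', prepend. Next row=LF[10]=6
Reversed output: abracadabraYAU$

Answer: abracadabraYAU$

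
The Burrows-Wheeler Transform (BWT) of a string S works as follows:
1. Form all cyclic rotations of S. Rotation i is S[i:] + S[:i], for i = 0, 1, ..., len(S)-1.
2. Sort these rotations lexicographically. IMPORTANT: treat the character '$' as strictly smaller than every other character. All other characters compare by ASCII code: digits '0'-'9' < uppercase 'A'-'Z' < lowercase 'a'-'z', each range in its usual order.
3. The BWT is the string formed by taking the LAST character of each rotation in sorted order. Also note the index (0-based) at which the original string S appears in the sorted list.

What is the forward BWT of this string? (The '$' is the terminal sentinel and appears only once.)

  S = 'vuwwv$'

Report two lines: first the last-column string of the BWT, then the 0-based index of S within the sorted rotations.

Answer: vvw$wu
3

Derivation:
All 6 rotations (rotation i = S[i:]+S[:i]):
  rot[0] = vuwwv$
  rot[1] = uwwv$v
  rot[2] = wwv$vu
  rot[3] = wv$vuw
  rot[4] = v$vuww
  rot[5] = $vuwwv
Sorted (with $ < everything):
  sorted[0] = $vuwwv  (last char: 'v')
  sorted[1] = uwwv$v  (last char: 'v')
  sorted[2] = v$vuww  (last char: 'w')
  sorted[3] = vuwwv$  (last char: '$')
  sorted[4] = wv$vuw  (last char: 'w')
  sorted[5] = wwv$vu  (last char: 'u')
Last column: vvw$wu
Original string S is at sorted index 3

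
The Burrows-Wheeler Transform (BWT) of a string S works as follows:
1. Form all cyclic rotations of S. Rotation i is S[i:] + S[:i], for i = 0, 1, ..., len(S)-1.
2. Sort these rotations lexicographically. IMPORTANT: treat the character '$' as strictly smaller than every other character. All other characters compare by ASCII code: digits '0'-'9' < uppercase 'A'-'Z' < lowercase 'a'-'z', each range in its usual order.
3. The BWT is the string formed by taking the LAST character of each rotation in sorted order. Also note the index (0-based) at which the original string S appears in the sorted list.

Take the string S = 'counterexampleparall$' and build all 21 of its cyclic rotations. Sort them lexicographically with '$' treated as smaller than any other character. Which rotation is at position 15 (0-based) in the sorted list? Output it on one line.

All 21 rotations (rotation i = S[i:]+S[:i]):
  rot[0] = counterexampleparall$
  rot[1] = ounterexampleparall$c
  rot[2] = unterexampleparall$co
  rot[3] = nterexampleparall$cou
  rot[4] = terexampleparall$coun
  rot[5] = erexampleparall$count
  rot[6] = rexampleparall$counte
  rot[7] = exampleparall$counter
  rot[8] = xampleparall$countere
  rot[9] = ampleparall$counterex
  rot[10] = mpleparall$counterexa
  rot[11] = pleparall$counterexam
  rot[12] = leparall$counterexamp
  rot[13] = eparall$counterexampl
  rot[14] = parall$counterexample
  rot[15] = arall$counterexamplep
  rot[16] = rall$counterexamplepa
  rot[17] = all$counterexamplepar
  rot[18] = ll$counterexamplepara
  rot[19] = l$counterexampleparal
  rot[20] = $counterexampleparall
Sorted (with $ < everything):
  sorted[0] = $counterexampleparall
  sorted[1] = all$counterexamplepar
  sorted[2] = ampleparall$counterex
  sorted[3] = arall$counterexamplep
  sorted[4] = counterexampleparall$
  sorted[5] = eparall$counterexampl
  sorted[6] = erexampleparall$count
  sorted[7] = exampleparall$counter
  sorted[8] = l$counterexampleparal
  sorted[9] = leparall$counterexamp
  sorted[10] = ll$counterexamplepara
  sorted[11] = mpleparall$counterexa
  sorted[12] = nterexampleparall$cou
  sorted[13] = ounterexampleparall$c
  sorted[14] = parall$counterexample
  sorted[15] = pleparall$counterexam
  sorted[16] = rall$counterexamplepa
  sorted[17] = rexampleparall$counte
  sorted[18] = terexampleparall$coun
  sorted[19] = unterexampleparall$co
  sorted[20] = xampleparall$countere
sorted[15] = pleparall$counterexam

Answer: pleparall$counterexam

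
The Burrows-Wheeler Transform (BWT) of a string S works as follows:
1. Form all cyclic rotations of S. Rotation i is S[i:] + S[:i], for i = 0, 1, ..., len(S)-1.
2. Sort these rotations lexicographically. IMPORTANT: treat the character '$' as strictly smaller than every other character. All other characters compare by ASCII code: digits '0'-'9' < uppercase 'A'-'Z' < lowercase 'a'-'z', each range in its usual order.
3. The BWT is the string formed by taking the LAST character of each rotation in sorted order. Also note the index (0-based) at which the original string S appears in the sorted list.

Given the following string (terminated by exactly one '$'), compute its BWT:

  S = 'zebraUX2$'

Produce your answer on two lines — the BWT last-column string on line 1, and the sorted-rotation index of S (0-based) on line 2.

All 9 rotations (rotation i = S[i:]+S[:i]):
  rot[0] = zebraUX2$
  rot[1] = ebraUX2$z
  rot[2] = braUX2$ze
  rot[3] = raUX2$zeb
  rot[4] = aUX2$zebr
  rot[5] = UX2$zebra
  rot[6] = X2$zebraU
  rot[7] = 2$zebraUX
  rot[8] = $zebraUX2
Sorted (with $ < everything):
  sorted[0] = $zebraUX2  (last char: '2')
  sorted[1] = 2$zebraUX  (last char: 'X')
  sorted[2] = UX2$zebra  (last char: 'a')
  sorted[3] = X2$zebraU  (last char: 'U')
  sorted[4] = aUX2$zebr  (last char: 'r')
  sorted[5] = braUX2$ze  (last char: 'e')
  sorted[6] = ebraUX2$z  (last char: 'z')
  sorted[7] = raUX2$zeb  (last char: 'b')
  sorted[8] = zebraUX2$  (last char: '$')
Last column: 2XaUrezb$
Original string S is at sorted index 8

Answer: 2XaUrezb$
8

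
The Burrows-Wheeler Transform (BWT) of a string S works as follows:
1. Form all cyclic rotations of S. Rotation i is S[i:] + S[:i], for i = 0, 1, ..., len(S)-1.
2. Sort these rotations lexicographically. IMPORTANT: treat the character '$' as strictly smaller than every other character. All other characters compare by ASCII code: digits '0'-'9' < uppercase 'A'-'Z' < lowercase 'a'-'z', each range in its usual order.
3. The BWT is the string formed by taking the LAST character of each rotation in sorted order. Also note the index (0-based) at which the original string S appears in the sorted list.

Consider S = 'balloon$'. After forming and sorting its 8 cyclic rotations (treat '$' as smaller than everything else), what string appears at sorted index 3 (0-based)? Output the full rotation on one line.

Answer: lloon$ba

Derivation:
All 8 rotations (rotation i = S[i:]+S[:i]):
  rot[0] = balloon$
  rot[1] = alloon$b
  rot[2] = lloon$ba
  rot[3] = loon$bal
  rot[4] = oon$ball
  rot[5] = on$ballo
  rot[6] = n$balloo
  rot[7] = $balloon
Sorted (with $ < everything):
  sorted[0] = $balloon
  sorted[1] = alloon$b
  sorted[2] = balloon$
  sorted[3] = lloon$ba
  sorted[4] = loon$bal
  sorted[5] = n$balloo
  sorted[6] = on$ballo
  sorted[7] = oon$ball
sorted[3] = lloon$ba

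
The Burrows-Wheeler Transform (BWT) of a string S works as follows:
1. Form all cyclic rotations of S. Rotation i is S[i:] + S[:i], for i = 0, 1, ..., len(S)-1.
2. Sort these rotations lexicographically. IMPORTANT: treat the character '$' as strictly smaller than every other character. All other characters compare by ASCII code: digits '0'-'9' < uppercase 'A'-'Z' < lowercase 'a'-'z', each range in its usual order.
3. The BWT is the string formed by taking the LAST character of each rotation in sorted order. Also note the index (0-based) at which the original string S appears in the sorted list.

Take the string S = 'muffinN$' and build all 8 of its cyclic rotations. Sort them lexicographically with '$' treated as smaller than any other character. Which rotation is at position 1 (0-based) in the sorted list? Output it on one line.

Answer: N$muffin

Derivation:
All 8 rotations (rotation i = S[i:]+S[:i]):
  rot[0] = muffinN$
  rot[1] = uffinN$m
  rot[2] = ffinN$mu
  rot[3] = finN$muf
  rot[4] = inN$muff
  rot[5] = nN$muffi
  rot[6] = N$muffin
  rot[7] = $muffinN
Sorted (with $ < everything):
  sorted[0] = $muffinN
  sorted[1] = N$muffin
  sorted[2] = ffinN$mu
  sorted[3] = finN$muf
  sorted[4] = inN$muff
  sorted[5] = muffinN$
  sorted[6] = nN$muffi
  sorted[7] = uffinN$m
sorted[1] = N$muffin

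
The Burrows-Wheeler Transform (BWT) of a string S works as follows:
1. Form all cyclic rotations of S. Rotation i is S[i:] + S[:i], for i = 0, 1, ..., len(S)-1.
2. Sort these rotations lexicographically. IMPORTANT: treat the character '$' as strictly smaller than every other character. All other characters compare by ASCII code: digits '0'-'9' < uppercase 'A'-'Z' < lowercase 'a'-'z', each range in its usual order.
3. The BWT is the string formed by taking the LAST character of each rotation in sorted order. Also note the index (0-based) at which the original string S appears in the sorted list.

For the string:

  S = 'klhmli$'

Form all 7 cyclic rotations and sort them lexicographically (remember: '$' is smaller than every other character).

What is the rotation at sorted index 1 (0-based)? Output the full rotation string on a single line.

All 7 rotations (rotation i = S[i:]+S[:i]):
  rot[0] = klhmli$
  rot[1] = lhmli$k
  rot[2] = hmli$kl
  rot[3] = mli$klh
  rot[4] = li$klhm
  rot[5] = i$klhml
  rot[6] = $klhmli
Sorted (with $ < everything):
  sorted[0] = $klhmli
  sorted[1] = hmli$kl
  sorted[2] = i$klhml
  sorted[3] = klhmli$
  sorted[4] = lhmli$k
  sorted[5] = li$klhm
  sorted[6] = mli$klh
sorted[1] = hmli$kl

Answer: hmli$kl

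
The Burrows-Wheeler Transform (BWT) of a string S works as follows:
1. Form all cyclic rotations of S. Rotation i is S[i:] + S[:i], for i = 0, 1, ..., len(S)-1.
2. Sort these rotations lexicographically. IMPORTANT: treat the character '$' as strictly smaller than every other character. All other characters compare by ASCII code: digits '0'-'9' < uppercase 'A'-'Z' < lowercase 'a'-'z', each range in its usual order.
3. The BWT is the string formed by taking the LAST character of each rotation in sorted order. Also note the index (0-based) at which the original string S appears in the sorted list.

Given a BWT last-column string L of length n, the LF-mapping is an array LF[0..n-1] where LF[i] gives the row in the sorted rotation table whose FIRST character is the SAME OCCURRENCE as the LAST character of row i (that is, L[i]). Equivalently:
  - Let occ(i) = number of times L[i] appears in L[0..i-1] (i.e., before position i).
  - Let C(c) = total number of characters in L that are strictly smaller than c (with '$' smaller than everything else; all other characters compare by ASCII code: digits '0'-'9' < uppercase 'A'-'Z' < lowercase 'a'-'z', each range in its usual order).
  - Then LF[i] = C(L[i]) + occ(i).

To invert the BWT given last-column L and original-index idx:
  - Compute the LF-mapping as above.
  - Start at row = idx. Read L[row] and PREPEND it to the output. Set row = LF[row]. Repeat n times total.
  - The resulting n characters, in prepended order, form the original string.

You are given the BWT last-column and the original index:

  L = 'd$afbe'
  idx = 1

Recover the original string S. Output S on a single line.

LF mapping: 3 0 1 5 2 4
Walk LF starting at row 1, prepending L[row]:
  step 1: row=1, L[1]='$', prepend. Next row=LF[1]=0
  step 2: row=0, L[0]='d', prepend. Next row=LF[0]=3
  step 3: row=3, L[3]='f', prepend. Next row=LF[3]=5
  step 4: row=5, L[5]='e', prepend. Next row=LF[5]=4
  step 5: row=4, L[4]='b', prepend. Next row=LF[4]=2
  step 6: row=2, L[2]='a', prepend. Next row=LF[2]=1
Reversed output: abefd$

Answer: abefd$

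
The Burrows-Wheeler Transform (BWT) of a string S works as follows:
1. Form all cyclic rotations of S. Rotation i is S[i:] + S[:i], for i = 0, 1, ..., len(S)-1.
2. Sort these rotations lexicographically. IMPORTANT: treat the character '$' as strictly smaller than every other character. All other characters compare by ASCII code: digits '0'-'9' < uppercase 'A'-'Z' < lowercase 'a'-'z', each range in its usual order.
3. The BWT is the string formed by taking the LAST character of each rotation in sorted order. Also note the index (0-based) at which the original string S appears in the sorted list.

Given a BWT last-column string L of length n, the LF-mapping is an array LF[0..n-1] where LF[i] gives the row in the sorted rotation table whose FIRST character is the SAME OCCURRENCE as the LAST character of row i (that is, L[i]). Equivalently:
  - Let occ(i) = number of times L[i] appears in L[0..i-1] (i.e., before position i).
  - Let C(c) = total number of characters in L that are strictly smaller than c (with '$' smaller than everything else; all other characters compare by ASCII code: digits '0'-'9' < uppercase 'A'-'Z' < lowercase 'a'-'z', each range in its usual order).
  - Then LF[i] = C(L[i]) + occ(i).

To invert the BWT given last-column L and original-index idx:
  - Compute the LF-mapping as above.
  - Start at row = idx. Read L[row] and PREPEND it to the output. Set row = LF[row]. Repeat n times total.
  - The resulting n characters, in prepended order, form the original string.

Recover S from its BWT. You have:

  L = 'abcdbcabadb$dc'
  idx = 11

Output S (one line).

LF mapping: 1 4 8 11 5 9 2 6 3 12 7 0 13 10
Walk LF starting at row 11, prepending L[row]:
  step 1: row=11, L[11]='$', prepend. Next row=LF[11]=0
  step 2: row=0, L[0]='a', prepend. Next row=LF[0]=1
  step 3: row=1, L[1]='b', prepend. Next row=LF[1]=4
  step 4: row=4, L[4]='b', prepend. Next row=LF[4]=5
  step 5: row=5, L[5]='c', prepend. Next row=LF[5]=9
  step 6: row=9, L[9]='d', prepend. Next row=LF[9]=12
  step 7: row=12, L[12]='d', prepend. Next row=LF[12]=13
  step 8: row=13, L[13]='c', prepend. Next row=LF[13]=10
  step 9: row=10, L[10]='b', prepend. Next row=LF[10]=7
  step 10: row=7, L[7]='b', prepend. Next row=LF[7]=6
  step 11: row=6, L[6]='a', prepend. Next row=LF[6]=2
  step 12: row=2, L[2]='c', prepend. Next row=LF[2]=8
  step 13: row=8, L[8]='a', prepend. Next row=LF[8]=3
  step 14: row=3, L[3]='d', prepend. Next row=LF[3]=11
Reversed output: dacabbcddcbba$

Answer: dacabbcddcbba$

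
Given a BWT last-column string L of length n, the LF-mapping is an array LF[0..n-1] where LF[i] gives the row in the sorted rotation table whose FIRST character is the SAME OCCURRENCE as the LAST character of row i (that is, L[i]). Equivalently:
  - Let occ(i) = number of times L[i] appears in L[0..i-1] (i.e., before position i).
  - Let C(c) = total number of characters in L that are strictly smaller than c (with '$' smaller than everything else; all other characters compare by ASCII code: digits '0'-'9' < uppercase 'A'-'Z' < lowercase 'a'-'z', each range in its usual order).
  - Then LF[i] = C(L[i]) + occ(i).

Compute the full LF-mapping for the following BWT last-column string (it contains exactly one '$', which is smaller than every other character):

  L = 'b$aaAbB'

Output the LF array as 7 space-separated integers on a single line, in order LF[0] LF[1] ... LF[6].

Char counts: '$':1, 'A':1, 'B':1, 'a':2, 'b':2
C (first-col start): C('$')=0, C('A')=1, C('B')=2, C('a')=3, C('b')=5
L[0]='b': occ=0, LF[0]=C('b')+0=5+0=5
L[1]='$': occ=0, LF[1]=C('$')+0=0+0=0
L[2]='a': occ=0, LF[2]=C('a')+0=3+0=3
L[3]='a': occ=1, LF[3]=C('a')+1=3+1=4
L[4]='A': occ=0, LF[4]=C('A')+0=1+0=1
L[5]='b': occ=1, LF[5]=C('b')+1=5+1=6
L[6]='B': occ=0, LF[6]=C('B')+0=2+0=2

Answer: 5 0 3 4 1 6 2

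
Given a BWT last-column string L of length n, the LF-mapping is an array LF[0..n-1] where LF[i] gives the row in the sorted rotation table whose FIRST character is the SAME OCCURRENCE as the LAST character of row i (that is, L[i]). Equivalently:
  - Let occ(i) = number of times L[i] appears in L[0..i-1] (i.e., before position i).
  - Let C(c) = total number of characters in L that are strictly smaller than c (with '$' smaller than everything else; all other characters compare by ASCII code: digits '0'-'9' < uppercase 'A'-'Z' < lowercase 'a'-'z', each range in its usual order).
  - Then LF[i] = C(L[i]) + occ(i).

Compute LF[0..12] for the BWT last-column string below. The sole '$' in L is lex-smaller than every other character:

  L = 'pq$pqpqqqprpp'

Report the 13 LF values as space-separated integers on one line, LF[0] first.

Answer: 1 7 0 2 8 3 9 10 11 4 12 5 6

Derivation:
Char counts: '$':1, 'p':6, 'q':5, 'r':1
C (first-col start): C('$')=0, C('p')=1, C('q')=7, C('r')=12
L[0]='p': occ=0, LF[0]=C('p')+0=1+0=1
L[1]='q': occ=0, LF[1]=C('q')+0=7+0=7
L[2]='$': occ=0, LF[2]=C('$')+0=0+0=0
L[3]='p': occ=1, LF[3]=C('p')+1=1+1=2
L[4]='q': occ=1, LF[4]=C('q')+1=7+1=8
L[5]='p': occ=2, LF[5]=C('p')+2=1+2=3
L[6]='q': occ=2, LF[6]=C('q')+2=7+2=9
L[7]='q': occ=3, LF[7]=C('q')+3=7+3=10
L[8]='q': occ=4, LF[8]=C('q')+4=7+4=11
L[9]='p': occ=3, LF[9]=C('p')+3=1+3=4
L[10]='r': occ=0, LF[10]=C('r')+0=12+0=12
L[11]='p': occ=4, LF[11]=C('p')+4=1+4=5
L[12]='p': occ=5, LF[12]=C('p')+5=1+5=6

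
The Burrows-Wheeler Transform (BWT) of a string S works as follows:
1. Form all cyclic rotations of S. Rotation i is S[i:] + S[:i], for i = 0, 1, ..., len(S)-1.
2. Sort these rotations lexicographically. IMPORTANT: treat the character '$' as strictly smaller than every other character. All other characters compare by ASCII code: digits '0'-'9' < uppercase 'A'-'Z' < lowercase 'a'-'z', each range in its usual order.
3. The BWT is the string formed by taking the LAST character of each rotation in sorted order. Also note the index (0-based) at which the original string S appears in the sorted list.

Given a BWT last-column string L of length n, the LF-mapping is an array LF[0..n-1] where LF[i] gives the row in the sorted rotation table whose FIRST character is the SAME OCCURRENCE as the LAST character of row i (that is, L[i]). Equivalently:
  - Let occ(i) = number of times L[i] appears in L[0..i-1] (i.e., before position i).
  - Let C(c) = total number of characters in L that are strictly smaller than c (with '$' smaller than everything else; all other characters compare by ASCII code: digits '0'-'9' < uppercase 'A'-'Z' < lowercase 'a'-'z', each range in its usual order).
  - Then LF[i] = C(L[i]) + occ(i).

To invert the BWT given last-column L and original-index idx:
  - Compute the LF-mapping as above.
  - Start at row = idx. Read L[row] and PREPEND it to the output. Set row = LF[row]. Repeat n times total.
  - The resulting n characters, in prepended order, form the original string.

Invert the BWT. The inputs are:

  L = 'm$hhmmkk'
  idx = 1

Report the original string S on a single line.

Answer: hhkmkmm$

Derivation:
LF mapping: 5 0 1 2 6 7 3 4
Walk LF starting at row 1, prepending L[row]:
  step 1: row=1, L[1]='$', prepend. Next row=LF[1]=0
  step 2: row=0, L[0]='m', prepend. Next row=LF[0]=5
  step 3: row=5, L[5]='m', prepend. Next row=LF[5]=7
  step 4: row=7, L[7]='k', prepend. Next row=LF[7]=4
  step 5: row=4, L[4]='m', prepend. Next row=LF[4]=6
  step 6: row=6, L[6]='k', prepend. Next row=LF[6]=3
  step 7: row=3, L[3]='h', prepend. Next row=LF[3]=2
  step 8: row=2, L[2]='h', prepend. Next row=LF[2]=1
Reversed output: hhkmkmm$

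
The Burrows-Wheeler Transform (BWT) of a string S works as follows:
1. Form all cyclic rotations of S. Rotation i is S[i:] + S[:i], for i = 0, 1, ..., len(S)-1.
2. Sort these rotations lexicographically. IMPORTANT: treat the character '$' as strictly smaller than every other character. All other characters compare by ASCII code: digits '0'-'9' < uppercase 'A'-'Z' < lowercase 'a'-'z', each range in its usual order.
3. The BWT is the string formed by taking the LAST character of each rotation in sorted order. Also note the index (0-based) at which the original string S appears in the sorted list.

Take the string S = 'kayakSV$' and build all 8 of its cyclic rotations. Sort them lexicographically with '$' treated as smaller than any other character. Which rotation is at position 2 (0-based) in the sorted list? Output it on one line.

Answer: V$kayakS

Derivation:
All 8 rotations (rotation i = S[i:]+S[:i]):
  rot[0] = kayakSV$
  rot[1] = ayakSV$k
  rot[2] = yakSV$ka
  rot[3] = akSV$kay
  rot[4] = kSV$kaya
  rot[5] = SV$kayak
  rot[6] = V$kayakS
  rot[7] = $kayakSV
Sorted (with $ < everything):
  sorted[0] = $kayakSV
  sorted[1] = SV$kayak
  sorted[2] = V$kayakS
  sorted[3] = akSV$kay
  sorted[4] = ayakSV$k
  sorted[5] = kSV$kaya
  sorted[6] = kayakSV$
  sorted[7] = yakSV$ka
sorted[2] = V$kayakS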